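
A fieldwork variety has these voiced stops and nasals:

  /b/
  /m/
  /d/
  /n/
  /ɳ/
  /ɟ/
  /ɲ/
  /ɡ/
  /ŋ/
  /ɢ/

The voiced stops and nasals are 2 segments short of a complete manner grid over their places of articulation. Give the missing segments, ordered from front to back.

/ɖ/, /ɴ/

bilabial: oral stop /b/, nasal /m/.
alveolar: oral stop /d/, nasal /n/.
retroflex: oral stop —, nasal /ɳ/.
palatal: oral stop /ɟ/, nasal /ɲ/.
velar: oral stop /ɡ/, nasal /ŋ/.
uvular: oral stop /ɢ/, nasal —.
Gaps, from front to back: retroflex lacks oral stop (/ɖ/); uvular lacks nasal (/ɴ/).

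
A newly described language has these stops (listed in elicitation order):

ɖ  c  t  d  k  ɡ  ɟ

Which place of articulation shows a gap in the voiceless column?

alveolar: voiceless /t/, voiced /d/.
retroflex: voiceless —, voiced /ɖ/.
palatal: voiceless /c/, voiced /ɟ/.
velar: voiceless /k/, voiced /ɡ/.
Every place of articulation has a voiceless member except retroflex, where /ʈ/ would be expected.

retroflex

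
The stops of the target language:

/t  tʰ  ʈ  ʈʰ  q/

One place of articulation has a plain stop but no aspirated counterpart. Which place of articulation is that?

uvular

place of articulation  plain     aspirated
alveolar          t         tʰ      
retroflex         ʈ         ʈʰ      
uvular            q         —       
Every place of articulation has an aspirated member except uvular, where /qʰ/ would be expected.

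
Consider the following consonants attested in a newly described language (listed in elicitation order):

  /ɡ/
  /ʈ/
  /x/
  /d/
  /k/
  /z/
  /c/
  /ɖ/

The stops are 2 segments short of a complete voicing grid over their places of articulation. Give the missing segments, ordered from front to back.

Voiceless: /ʈ/ (retroflex), /c/ (palatal), /k/ (velar).
Voiced: /d/ (alveolar), /ɖ/ (retroflex), /ɡ/ (velar).
Gaps, from front to back: alveolar lacks voiceless (/t/); palatal lacks voiced (/ɟ/).

/t/, /ɟ/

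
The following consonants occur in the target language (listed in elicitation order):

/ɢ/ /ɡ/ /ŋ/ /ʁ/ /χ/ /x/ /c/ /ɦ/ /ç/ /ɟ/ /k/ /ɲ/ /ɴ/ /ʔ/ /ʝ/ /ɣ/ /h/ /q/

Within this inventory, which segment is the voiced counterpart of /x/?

/x/ is a voiceless velar fricative.
The voiced counterpart is a voiced velar fricative — in this inventory, /ɣ/.

/ɣ/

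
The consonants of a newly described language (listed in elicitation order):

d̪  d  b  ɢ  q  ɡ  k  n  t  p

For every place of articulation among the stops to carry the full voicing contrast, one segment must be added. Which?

Voiceless: /p/ (bilabial), /t/ (alveolar), /k/ (velar), /q/ (uvular).
Voiced: /b/ (bilabial), /d̪/ (dental), /d/ (alveolar), /ɡ/ (velar), /ɢ/ (uvular).
The dental row has no voiceless member, so the gap is the voiceless dental stop /t̪/.

/t̪/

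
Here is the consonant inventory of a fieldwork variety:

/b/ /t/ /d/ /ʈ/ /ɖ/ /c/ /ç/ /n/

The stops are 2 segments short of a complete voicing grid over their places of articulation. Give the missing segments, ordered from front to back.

/p/, /ɟ/

place of articulation  voiceless  voiced  
bilabial          —         b       
alveolar          t         d       
retroflex         ʈ         ɖ       
palatal           c         —       
Gaps, from front to back: bilabial lacks voiceless (/p/); palatal lacks voiced (/ɟ/).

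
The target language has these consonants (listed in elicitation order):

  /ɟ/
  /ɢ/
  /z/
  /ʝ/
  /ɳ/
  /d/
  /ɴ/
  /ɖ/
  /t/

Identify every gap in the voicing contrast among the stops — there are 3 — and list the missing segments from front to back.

/ʈ/, /c/, /q/

Voiceless: /t/ (alveolar).
Voiced: /d/ (alveolar), /ɖ/ (retroflex), /ɟ/ (palatal), /ɢ/ (uvular).
Gaps, from front to back: retroflex lacks voiceless (/ʈ/); palatal lacks voiceless (/c/); uvular lacks voiceless (/q/).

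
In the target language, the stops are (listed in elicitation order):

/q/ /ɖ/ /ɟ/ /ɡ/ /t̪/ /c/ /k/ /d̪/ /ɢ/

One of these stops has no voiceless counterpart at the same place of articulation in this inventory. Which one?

Dental: /t̪/ ~ /d̪/
Palatal: /c/ ~ /ɟ/
Velar: /k/ ~ /ɡ/
Uvular: /q/ ~ /ɢ/
Retroflex: only /ɖ/ (voiced); no voiceless partner.
So /ɖ/ is the unpaired segment.

/ɖ/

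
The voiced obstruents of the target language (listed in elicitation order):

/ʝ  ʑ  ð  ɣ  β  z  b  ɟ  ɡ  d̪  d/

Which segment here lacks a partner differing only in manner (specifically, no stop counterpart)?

/ʑ/

Bilabial: /b/ ~ /β/
Dental: /d̪/ ~ /ð/
Alveolar: /d/ ~ /z/
Palatal: /ɟ/ ~ /ʝ/
Velar: /ɡ/ ~ /ɣ/
Alveolo-palatal: only /ʑ/ (fricative); no stop partner.
So /ʑ/ is the unpaired segment.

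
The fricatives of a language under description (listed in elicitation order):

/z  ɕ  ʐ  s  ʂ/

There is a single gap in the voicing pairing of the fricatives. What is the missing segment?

/ʑ/

alveolar: voiceless /s/, voiced /z/.
retroflex: voiceless /ʂ/, voiced /ʐ/.
alveolo-palatal: voiceless /ɕ/, voiced —.
The alveolo-palatal row has no voiced member, so the gap is the voiced alveolo-palatal fricative /ʑ/.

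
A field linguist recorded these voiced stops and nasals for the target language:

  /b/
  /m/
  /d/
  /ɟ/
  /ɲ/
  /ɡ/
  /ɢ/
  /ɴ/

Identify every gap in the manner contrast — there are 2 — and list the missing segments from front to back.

/n/, /ŋ/

place of articulation  oral stop  nasal   
bilabial          b         m       
alveolar          d         —       
palatal           ɟ         ɲ       
velar             ɡ         —       
uvular            ɢ         ɴ       
Gaps, from front to back: alveolar lacks nasal (/n/); velar lacks nasal (/ŋ/).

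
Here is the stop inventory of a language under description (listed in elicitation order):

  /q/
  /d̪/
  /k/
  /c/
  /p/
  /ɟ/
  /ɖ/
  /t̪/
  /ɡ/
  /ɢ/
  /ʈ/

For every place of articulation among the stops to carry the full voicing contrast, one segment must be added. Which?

/b/

bilabial: voiceless /p/, voiced —.
dental: voiceless /t̪/, voiced /d̪/.
retroflex: voiceless /ʈ/, voiced /ɖ/.
palatal: voiceless /c/, voiced /ɟ/.
velar: voiceless /k/, voiced /ɡ/.
uvular: voiceless /q/, voiced /ɢ/.
The bilabial row has no voiced member, so the gap is the voiced bilabial stop /b/.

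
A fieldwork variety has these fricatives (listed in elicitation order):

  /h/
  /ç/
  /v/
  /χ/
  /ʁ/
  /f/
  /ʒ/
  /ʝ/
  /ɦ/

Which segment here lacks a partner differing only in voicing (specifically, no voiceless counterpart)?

Labiodental: /f/ ~ /v/
Palatal: /ç/ ~ /ʝ/
Uvular: /χ/ ~ /ʁ/
Glottal: /h/ ~ /ɦ/
Postalveolar: only /ʒ/ (voiced); no voiceless partner.
So /ʒ/ is the unpaired segment.

/ʒ/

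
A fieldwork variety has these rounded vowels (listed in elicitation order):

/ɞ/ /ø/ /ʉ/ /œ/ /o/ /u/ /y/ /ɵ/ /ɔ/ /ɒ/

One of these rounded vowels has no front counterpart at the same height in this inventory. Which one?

High: /y/ ~ /ʉ/ ~ /u/
High-mid: /ø/ ~ /ɵ/ ~ /o/
Low-mid: /œ/ ~ /ɞ/ ~ /ɔ/
Low: only /ɒ/ (back); no front partner.
So /ɒ/ is the unpaired segment.

/ɒ/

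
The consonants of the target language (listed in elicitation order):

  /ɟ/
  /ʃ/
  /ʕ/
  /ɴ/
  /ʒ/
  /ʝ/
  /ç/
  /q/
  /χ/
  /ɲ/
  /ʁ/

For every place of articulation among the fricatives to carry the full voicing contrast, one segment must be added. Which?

/ħ/

place of articulation  voiceless  voiced  
postalveolar      ʃ         ʒ       
palatal           ç         ʝ       
uvular            χ         ʁ       
pharyngeal        —         ʕ       
The pharyngeal row has no voiceless member, so the gap is the voiceless pharyngeal fricative /ħ/.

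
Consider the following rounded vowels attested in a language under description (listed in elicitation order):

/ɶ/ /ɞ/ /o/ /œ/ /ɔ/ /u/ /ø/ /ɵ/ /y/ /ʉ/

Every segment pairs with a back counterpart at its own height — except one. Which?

/ɶ/

High: /y/ ~ /ʉ/ ~ /u/
High-mid: /ø/ ~ /ɵ/ ~ /o/
Low-mid: /œ/ ~ /ɞ/ ~ /ɔ/
Low: only /ɶ/ (front); no back partner.
So /ɶ/ is the unpaired segment.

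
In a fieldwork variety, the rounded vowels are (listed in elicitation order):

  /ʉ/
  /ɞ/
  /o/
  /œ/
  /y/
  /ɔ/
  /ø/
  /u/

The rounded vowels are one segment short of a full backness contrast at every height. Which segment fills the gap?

/ɵ/

high: front /y/, central /ʉ/, back /u/.
high-mid: front /ø/, central —, back /o/.
low-mid: front /œ/, central /ɞ/, back /ɔ/.
The high-mid row has no central member, so the gap is the high-mid central rounded vowel /ɵ/.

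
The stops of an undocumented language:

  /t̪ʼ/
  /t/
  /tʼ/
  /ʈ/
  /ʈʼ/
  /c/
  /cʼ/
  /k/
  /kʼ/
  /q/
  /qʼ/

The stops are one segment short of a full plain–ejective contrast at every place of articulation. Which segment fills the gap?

/t̪/

dental: plain —, ejective /t̪ʼ/.
alveolar: plain /t/, ejective /tʼ/.
retroflex: plain /ʈ/, ejective /ʈʼ/.
palatal: plain /c/, ejective /cʼ/.
velar: plain /k/, ejective /kʼ/.
uvular: plain /q/, ejective /qʼ/.
The dental row has no plain member, so the gap is the plain dental stop /t̪/.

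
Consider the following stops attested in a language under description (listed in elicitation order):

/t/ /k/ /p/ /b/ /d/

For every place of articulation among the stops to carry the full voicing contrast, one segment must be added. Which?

/ɡ/

place of articulation  voiceless  voiced  
bilabial          p         b       
alveolar          t         d       
velar             k         —       
The velar row has no voiced member, so the gap is the voiced velar stop /ɡ/.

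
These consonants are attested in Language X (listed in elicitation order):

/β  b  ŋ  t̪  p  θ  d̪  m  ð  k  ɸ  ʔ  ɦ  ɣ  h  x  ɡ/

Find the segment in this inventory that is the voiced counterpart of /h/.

/ɦ/

/h/ is a voiceless glottal fricative.
The voiced counterpart is a voiced glottal fricative — in this inventory, /ɦ/.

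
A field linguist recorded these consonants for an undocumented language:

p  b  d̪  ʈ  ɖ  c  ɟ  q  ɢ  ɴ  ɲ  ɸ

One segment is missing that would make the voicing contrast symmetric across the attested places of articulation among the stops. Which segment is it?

/t̪/

bilabial: voiceless /p/, voiced /b/.
dental: voiceless —, voiced /d̪/.
retroflex: voiceless /ʈ/, voiced /ɖ/.
palatal: voiceless /c/, voiced /ɟ/.
uvular: voiceless /q/, voiced /ɢ/.
The dental row has no voiceless member, so the gap is the voiceless dental stop /t̪/.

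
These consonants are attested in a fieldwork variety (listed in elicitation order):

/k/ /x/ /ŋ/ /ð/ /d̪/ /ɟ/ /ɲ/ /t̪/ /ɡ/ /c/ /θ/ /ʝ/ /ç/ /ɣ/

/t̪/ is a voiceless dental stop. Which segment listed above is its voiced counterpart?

/d̪/

The voiced counterpart is a voiced dental stop — in this inventory, /d̪/.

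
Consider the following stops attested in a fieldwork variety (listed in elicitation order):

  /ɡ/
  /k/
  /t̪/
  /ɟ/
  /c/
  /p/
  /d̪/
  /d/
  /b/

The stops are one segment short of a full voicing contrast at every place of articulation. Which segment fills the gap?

/t/

place of articulation  voiceless  voiced  
bilabial          p         b       
dental            t̪        d̪      
alveolar          —         d       
palatal           c         ɟ       
velar             k         ɡ       
The alveolar row has no voiceless member, so the gap is the voiceless alveolar stop /t/.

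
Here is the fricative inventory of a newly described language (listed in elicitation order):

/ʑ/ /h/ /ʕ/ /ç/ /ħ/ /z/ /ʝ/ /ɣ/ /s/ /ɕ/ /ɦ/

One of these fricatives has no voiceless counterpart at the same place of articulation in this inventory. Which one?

Alveolar: /s/ ~ /z/
Alveolo-palatal: /ɕ/ ~ /ʑ/
Palatal: /ç/ ~ /ʝ/
Pharyngeal: /ħ/ ~ /ʕ/
Glottal: /h/ ~ /ɦ/
Velar: only /ɣ/ (voiced); no voiceless partner.
So /ɣ/ is the unpaired segment.

/ɣ/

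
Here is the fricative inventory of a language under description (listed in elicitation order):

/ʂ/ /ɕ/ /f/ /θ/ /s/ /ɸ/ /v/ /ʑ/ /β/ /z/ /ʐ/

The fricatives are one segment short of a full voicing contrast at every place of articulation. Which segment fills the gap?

/ð/

place of articulation  voiceless  voiced  
bilabial          ɸ         β       
labiodental       f         v       
dental            θ         —       
alveolar          s         z       
retroflex         ʂ         ʐ       
alveolo-palatal   ɕ         ʑ       
The dental row has no voiced member, so the gap is the voiced dental fricative /ð/.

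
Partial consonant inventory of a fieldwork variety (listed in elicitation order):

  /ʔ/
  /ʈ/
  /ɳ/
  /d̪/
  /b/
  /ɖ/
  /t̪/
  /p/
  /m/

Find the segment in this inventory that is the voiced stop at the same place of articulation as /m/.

/m/ is a bilabial nasal.
The voiced stop at the same place is a voiced bilabial stop — in this inventory, /b/.

/b/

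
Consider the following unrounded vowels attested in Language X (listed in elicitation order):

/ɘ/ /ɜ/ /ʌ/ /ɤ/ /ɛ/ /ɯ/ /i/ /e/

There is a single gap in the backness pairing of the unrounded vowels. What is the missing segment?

Front: /i/ (high), /e/ (high-mid), /ɛ/ (low-mid).
Central: /ɘ/ (high-mid), /ɜ/ (low-mid).
Back: /ɯ/ (high), /ɤ/ (high-mid), /ʌ/ (low-mid).
The high row has no central member, so the gap is the high central unrounded vowel /ɨ/.

/ɨ/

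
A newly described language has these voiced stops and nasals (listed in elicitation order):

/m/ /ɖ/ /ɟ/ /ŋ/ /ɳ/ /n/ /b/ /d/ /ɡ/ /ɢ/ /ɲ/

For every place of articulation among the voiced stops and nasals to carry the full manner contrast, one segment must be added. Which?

/ɴ/

bilabial: oral stop /b/, nasal /m/.
alveolar: oral stop /d/, nasal /n/.
retroflex: oral stop /ɖ/, nasal /ɳ/.
palatal: oral stop /ɟ/, nasal /ɲ/.
velar: oral stop /ɡ/, nasal /ŋ/.
uvular: oral stop /ɢ/, nasal —.
The uvular row has no nasal member, so the gap is the uvular nasal /ɴ/.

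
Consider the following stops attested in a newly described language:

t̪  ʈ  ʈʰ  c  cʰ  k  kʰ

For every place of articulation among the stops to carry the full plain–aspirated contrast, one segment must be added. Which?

/t̪ʰ/

place of articulation  plain     aspirated
dental            t̪        —       
retroflex         ʈ         ʈʰ      
palatal           c         cʰ      
velar             k         kʰ      
The dental row has no aspirated member, so the gap is the aspirated dental stop /t̪ʰ/.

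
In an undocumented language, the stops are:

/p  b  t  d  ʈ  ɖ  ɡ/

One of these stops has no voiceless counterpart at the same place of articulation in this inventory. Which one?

/ɡ/

Bilabial: /p/ ~ /b/
Alveolar: /t/ ~ /d/
Retroflex: /ʈ/ ~ /ɖ/
Velar: only /ɡ/ (voiced); no voiceless partner.
So /ɡ/ is the unpaired segment.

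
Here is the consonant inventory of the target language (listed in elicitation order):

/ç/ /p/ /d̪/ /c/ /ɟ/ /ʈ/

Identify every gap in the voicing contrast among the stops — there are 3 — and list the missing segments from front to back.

place of articulation  voiceless  voiced  
bilabial          p         —       
dental            —         d̪      
retroflex         ʈ         —       
palatal           c         ɟ       
Gaps, from front to back: bilabial lacks voiced (/b/); dental lacks voiceless (/t̪/); retroflex lacks voiced (/ɖ/).

/b/, /t̪/, /ɖ/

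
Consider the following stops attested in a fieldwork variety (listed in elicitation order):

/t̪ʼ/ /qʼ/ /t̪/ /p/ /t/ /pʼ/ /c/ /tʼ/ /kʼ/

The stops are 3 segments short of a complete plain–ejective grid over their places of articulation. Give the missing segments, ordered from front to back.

Plain: /p/ (bilabial), /t̪/ (dental), /t/ (alveolar), /c/ (palatal).
Ejective: /pʼ/ (bilabial), /t̪ʼ/ (dental), /tʼ/ (alveolar), /kʼ/ (velar), /qʼ/ (uvular).
Gaps, from front to back: palatal lacks ejective (/cʼ/); velar lacks plain (/k/); uvular lacks plain (/q/).

/cʼ/, /k/, /q/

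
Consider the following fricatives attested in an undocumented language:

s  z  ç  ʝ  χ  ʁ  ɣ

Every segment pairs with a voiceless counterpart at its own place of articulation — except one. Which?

Alveolar: /s/ ~ /z/
Palatal: /ç/ ~ /ʝ/
Uvular: /χ/ ~ /ʁ/
Velar: only /ɣ/ (voiced); no voiceless partner.
So /ɣ/ is the unpaired segment.

/ɣ/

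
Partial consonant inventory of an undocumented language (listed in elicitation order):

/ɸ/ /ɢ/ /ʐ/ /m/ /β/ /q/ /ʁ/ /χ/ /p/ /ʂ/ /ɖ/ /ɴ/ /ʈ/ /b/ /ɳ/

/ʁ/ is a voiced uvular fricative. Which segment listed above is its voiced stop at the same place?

/ɢ/

The voiced stop at the same place is a voiced uvular stop — in this inventory, /ɢ/.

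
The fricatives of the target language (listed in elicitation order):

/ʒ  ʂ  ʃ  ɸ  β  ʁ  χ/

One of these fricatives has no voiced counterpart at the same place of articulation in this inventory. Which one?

Bilabial: /ɸ/ ~ /β/
Postalveolar: /ʃ/ ~ /ʒ/
Uvular: /χ/ ~ /ʁ/
Retroflex: only /ʂ/ (voiceless); no voiced partner.
So /ʂ/ is the unpaired segment.

/ʂ/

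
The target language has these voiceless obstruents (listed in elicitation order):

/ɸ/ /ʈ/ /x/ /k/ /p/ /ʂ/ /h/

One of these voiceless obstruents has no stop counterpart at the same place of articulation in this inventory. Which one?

/h/

Bilabial: /p/ ~ /ɸ/
Retroflex: /ʈ/ ~ /ʂ/
Velar: /k/ ~ /x/
Glottal: only /h/ (fricative); no stop partner.
So /h/ is the unpaired segment.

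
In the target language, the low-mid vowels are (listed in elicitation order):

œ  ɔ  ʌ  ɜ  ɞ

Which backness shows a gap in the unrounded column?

front

front: unrounded —, rounded /œ/.
central: unrounded /ɜ/, rounded /ɞ/.
back: unrounded /ʌ/, rounded /ɔ/.
Every backness has an unrounded member except front, where /ɛ/ would be expected.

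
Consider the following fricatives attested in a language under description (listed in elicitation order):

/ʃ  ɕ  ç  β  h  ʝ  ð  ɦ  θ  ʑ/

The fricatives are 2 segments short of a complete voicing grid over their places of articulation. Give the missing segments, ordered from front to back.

/ɸ/, /ʒ/

Voiceless: /θ/ (dental), /ʃ/ (postalveolar), /ɕ/ (alveolo-palatal), /ç/ (palatal), /h/ (glottal).
Voiced: /β/ (bilabial), /ð/ (dental), /ʑ/ (alveolo-palatal), /ʝ/ (palatal), /ɦ/ (glottal).
Gaps, from front to back: bilabial lacks voiceless (/ɸ/); postalveolar lacks voiced (/ʒ/).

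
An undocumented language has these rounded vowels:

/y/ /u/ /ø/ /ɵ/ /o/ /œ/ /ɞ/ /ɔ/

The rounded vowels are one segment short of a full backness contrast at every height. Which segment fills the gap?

high: front /y/, central —, back /u/.
high-mid: front /ø/, central /ɵ/, back /o/.
low-mid: front /œ/, central /ɞ/, back /ɔ/.
The high row has no central member, so the gap is the high central rounded vowel /ʉ/.

/ʉ/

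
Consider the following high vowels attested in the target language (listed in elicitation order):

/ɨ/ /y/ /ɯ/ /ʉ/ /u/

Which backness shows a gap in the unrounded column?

front: unrounded —, rounded /y/.
central: unrounded /ɨ/, rounded /ʉ/.
back: unrounded /ɯ/, rounded /u/.
Every backness has an unrounded member except front, where /i/ would be expected.

front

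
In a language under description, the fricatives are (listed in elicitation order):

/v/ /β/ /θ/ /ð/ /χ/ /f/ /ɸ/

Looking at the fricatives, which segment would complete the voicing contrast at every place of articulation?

/ʁ/

bilabial: voiceless /ɸ/, voiced /β/.
labiodental: voiceless /f/, voiced /v/.
dental: voiceless /θ/, voiced /ð/.
uvular: voiceless /χ/, voiced —.
The uvular row has no voiced member, so the gap is the voiced uvular fricative /ʁ/.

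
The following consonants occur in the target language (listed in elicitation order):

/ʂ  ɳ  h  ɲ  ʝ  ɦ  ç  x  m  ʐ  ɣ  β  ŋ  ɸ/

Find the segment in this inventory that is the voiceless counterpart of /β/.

/ɸ/

/β/ is a voiced bilabial fricative.
The voiceless counterpart is a voiceless bilabial fricative — in this inventory, /ɸ/.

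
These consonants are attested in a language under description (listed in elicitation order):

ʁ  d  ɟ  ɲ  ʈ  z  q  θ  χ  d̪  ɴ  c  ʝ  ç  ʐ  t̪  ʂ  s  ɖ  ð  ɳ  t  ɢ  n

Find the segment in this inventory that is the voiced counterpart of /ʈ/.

/ɖ/

/ʈ/ is a voiceless retroflex stop.
The voiced counterpart is a voiced retroflex stop — in this inventory, /ɖ/.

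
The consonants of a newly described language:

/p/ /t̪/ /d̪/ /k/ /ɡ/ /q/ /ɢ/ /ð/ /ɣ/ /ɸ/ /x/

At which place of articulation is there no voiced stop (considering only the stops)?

bilabial

bilabial: voiceless /p/, voiced —.
dental: voiceless /t̪/, voiced /d̪/.
velar: voiceless /k/, voiced /ɡ/.
uvular: voiceless /q/, voiced /ɢ/.
Every place of articulation has a voiced member except bilabial, where /b/ would be expected.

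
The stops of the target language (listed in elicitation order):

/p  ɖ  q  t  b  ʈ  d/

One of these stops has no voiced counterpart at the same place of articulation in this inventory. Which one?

/q/

Bilabial: /p/ ~ /b/
Alveolar: /t/ ~ /d/
Retroflex: /ʈ/ ~ /ɖ/
Uvular: only /q/ (voiceless); no voiced partner.
So /q/ is the unpaired segment.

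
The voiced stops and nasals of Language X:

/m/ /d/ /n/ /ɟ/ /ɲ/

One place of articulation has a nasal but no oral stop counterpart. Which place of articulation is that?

Oral stop: /d/ (alveolar), /ɟ/ (palatal).
Nasal: /m/ (bilabial), /n/ (alveolar), /ɲ/ (palatal).
Every place of articulation has an oral stop member except bilabial, where /b/ would be expected.

bilabial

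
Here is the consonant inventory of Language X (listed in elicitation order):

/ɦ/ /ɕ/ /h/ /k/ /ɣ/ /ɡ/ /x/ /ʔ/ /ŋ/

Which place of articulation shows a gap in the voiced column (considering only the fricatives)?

alveolo-palatal

Voiceless: /ɕ/ (alveolo-palatal), /x/ (velar), /h/ (glottal).
Voiced: /ɣ/ (velar), /ɦ/ (glottal).
Every place of articulation has a voiced member except alveolo-palatal, where /ʑ/ would be expected.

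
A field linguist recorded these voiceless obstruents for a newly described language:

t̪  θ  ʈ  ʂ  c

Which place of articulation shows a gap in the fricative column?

palatal

Stop: /t̪/ (dental), /ʈ/ (retroflex), /c/ (palatal).
Fricative: /θ/ (dental), /ʂ/ (retroflex).
Every place of articulation has a fricative member except palatal, where /ç/ would be expected.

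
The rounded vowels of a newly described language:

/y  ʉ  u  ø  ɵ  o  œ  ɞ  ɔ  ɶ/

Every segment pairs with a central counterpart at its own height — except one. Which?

/ɶ/

High: /y/ ~ /ʉ/ ~ /u/
High-mid: /ø/ ~ /ɵ/ ~ /o/
Low-mid: /œ/ ~ /ɞ/ ~ /ɔ/
Low: only /ɶ/ (front); no central partner.
So /ɶ/ is the unpaired segment.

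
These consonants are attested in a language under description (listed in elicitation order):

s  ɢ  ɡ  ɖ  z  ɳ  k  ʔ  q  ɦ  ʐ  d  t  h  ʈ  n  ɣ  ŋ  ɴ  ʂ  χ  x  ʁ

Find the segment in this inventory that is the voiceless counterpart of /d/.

/d/ is a voiced alveolar stop.
The voiceless counterpart is a voiceless alveolar stop — in this inventory, /t/.

/t/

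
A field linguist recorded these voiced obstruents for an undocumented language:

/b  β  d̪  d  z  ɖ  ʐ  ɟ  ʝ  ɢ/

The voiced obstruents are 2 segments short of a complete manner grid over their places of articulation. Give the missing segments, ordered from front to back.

Stop: /b/ (bilabial), /d̪/ (dental), /d/ (alveolar), /ɖ/ (retroflex), /ɟ/ (palatal), /ɢ/ (uvular).
Fricative: /β/ (bilabial), /z/ (alveolar), /ʐ/ (retroflex), /ʝ/ (palatal).
Gaps, from front to back: dental lacks fricative (/ð/); uvular lacks fricative (/ʁ/).

/ð/, /ʁ/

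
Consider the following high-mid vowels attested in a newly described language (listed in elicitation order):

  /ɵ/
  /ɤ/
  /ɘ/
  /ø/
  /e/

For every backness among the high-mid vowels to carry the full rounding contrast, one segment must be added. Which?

/o/

Unrounded: /e/ (front), /ɘ/ (central), /ɤ/ (back).
Rounded: /ø/ (front), /ɵ/ (central).
The back row has no rounded member, so the gap is the back rounded vowel /o/.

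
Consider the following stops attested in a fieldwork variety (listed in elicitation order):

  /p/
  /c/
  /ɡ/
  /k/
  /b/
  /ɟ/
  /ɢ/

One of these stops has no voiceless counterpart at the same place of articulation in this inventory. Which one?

/ɢ/

Bilabial: /p/ ~ /b/
Palatal: /c/ ~ /ɟ/
Velar: /k/ ~ /ɡ/
Uvular: only /ɢ/ (voiced); no voiceless partner.
So /ɢ/ is the unpaired segment.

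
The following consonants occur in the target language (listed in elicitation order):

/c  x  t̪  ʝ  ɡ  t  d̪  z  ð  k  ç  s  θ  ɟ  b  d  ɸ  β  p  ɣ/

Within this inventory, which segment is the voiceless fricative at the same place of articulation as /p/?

/p/ is a voiceless bilabial stop.
The voiceless fricative at the same place is a voiceless bilabial fricative — in this inventory, /ɸ/.

/ɸ/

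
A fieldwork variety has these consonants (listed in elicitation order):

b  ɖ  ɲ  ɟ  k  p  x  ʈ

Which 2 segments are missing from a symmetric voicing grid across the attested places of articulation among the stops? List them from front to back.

/c/, /ɡ/

bilabial: voiceless /p/, voiced /b/.
retroflex: voiceless /ʈ/, voiced /ɖ/.
palatal: voiceless —, voiced /ɟ/.
velar: voiceless /k/, voiced —.
Gaps, from front to back: palatal lacks voiceless (/c/); velar lacks voiced (/ɡ/).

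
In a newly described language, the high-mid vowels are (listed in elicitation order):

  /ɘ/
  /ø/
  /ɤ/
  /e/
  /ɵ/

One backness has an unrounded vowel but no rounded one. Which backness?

back

Unrounded: /e/ (front), /ɘ/ (central), /ɤ/ (back).
Rounded: /ø/ (front), /ɵ/ (central).
Every backness has a rounded member except back, where /o/ would be expected.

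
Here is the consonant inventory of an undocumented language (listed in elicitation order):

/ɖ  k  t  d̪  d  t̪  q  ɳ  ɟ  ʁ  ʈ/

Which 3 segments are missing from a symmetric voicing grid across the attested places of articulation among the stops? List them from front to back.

place of articulation  voiceless  voiced  
dental            t̪        d̪      
alveolar          t         d       
retroflex         ʈ         ɖ       
palatal           —         ɟ       
velar             k         —       
uvular            q         —       
Gaps, from front to back: palatal lacks voiceless (/c/); velar lacks voiced (/ɡ/); uvular lacks voiced (/ɢ/).

/c/, /ɡ/, /ɢ/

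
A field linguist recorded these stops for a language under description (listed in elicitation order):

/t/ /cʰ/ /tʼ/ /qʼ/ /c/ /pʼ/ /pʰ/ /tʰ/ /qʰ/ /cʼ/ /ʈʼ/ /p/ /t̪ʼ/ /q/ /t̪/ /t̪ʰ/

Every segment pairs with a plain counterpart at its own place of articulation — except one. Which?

/ʈʼ/

Bilabial: /p/ ~ /pʰ/ ~ /pʼ/
Dental: /t̪/ ~ /t̪ʰ/ ~ /t̪ʼ/
Alveolar: /t/ ~ /tʰ/ ~ /tʼ/
Palatal: /c/ ~ /cʰ/ ~ /cʼ/
Uvular: /q/ ~ /qʰ/ ~ /qʼ/
Retroflex: only /ʈʼ/ (ejective); no plain partner.
So /ʈʼ/ is the unpaired segment.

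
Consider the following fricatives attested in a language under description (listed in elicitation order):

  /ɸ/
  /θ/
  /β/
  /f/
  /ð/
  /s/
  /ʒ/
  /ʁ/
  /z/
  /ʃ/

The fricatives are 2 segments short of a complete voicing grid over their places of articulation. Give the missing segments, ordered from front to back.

bilabial: voiceless /ɸ/, voiced /β/.
labiodental: voiceless /f/, voiced —.
dental: voiceless /θ/, voiced /ð/.
alveolar: voiceless /s/, voiced /z/.
postalveolar: voiceless /ʃ/, voiced /ʒ/.
uvular: voiceless —, voiced /ʁ/.
Gaps, from front to back: labiodental lacks voiced (/v/); uvular lacks voiceless (/χ/).

/v/, /χ/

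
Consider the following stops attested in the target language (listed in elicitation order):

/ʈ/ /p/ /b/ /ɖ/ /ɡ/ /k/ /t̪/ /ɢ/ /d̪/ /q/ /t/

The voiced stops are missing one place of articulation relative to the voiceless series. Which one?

place of articulation  voiceless  voiced  
bilabial          p         b       
dental            t̪        d̪      
alveolar          t         —       
retroflex         ʈ         ɖ       
velar             k         ɡ       
uvular            q         ɢ       
Every place of articulation has a voiced member except alveolar, where /d/ would be expected.

alveolar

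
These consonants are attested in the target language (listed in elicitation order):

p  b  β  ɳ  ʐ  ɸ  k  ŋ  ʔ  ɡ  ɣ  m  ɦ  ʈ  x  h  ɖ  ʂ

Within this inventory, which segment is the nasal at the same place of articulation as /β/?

/β/ is a voiced bilabial fricative.
The nasal at the same place is a bilabial nasal — in this inventory, /m/.

/m/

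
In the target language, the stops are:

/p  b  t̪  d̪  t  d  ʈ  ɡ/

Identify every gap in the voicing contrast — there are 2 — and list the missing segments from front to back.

/ɖ/, /k/

Voiceless: /p/ (bilabial), /t̪/ (dental), /t/ (alveolar), /ʈ/ (retroflex).
Voiced: /b/ (bilabial), /d̪/ (dental), /d/ (alveolar), /ɡ/ (velar).
Gaps, from front to back: retroflex lacks voiced (/ɖ/); velar lacks voiceless (/k/).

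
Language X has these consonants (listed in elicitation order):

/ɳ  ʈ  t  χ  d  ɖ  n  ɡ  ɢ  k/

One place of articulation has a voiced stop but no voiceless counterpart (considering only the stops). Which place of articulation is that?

place of articulation  voiceless  voiced  
alveolar          t         d       
retroflex         ʈ         ɖ       
velar             k         ɡ       
uvular            —         ɢ       
Every place of articulation has a voiceless member except uvular, where /q/ would be expected.

uvular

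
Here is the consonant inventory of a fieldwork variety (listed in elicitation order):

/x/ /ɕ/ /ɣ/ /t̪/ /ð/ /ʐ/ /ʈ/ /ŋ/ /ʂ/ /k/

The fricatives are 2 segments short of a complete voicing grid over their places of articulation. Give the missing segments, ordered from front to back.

place of articulation  voiceless  voiced  
dental            —         ð       
retroflex         ʂ         ʐ       
alveolo-palatal   ɕ         —       
velar             x         ɣ       
Gaps, from front to back: dental lacks voiceless (/θ/); alveolo-palatal lacks voiced (/ʑ/).

/θ/, /ʑ/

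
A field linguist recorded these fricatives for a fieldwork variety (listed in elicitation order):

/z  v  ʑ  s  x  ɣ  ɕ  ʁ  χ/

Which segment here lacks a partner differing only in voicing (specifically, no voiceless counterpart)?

Alveolar: /s/ ~ /z/
Alveolo-palatal: /ɕ/ ~ /ʑ/
Velar: /x/ ~ /ɣ/
Uvular: /χ/ ~ /ʁ/
Labiodental: only /v/ (voiced); no voiceless partner.
So /v/ is the unpaired segment.

/v/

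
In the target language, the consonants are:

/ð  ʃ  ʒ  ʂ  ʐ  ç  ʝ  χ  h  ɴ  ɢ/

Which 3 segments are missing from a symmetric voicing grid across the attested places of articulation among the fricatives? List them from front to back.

dental: voiceless —, voiced /ð/.
postalveolar: voiceless /ʃ/, voiced /ʒ/.
retroflex: voiceless /ʂ/, voiced /ʐ/.
palatal: voiceless /ç/, voiced /ʝ/.
uvular: voiceless /χ/, voiced —.
glottal: voiceless /h/, voiced —.
Gaps, from front to back: dental lacks voiceless (/θ/); uvular lacks voiced (/ʁ/); glottal lacks voiced (/ɦ/).

/θ/, /ʁ/, /ɦ/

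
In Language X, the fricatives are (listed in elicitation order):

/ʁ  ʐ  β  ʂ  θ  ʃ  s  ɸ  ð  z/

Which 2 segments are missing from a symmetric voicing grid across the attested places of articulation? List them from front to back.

Voiceless: /ɸ/ (bilabial), /θ/ (dental), /s/ (alveolar), /ʃ/ (postalveolar), /ʂ/ (retroflex).
Voiced: /β/ (bilabial), /ð/ (dental), /z/ (alveolar), /ʐ/ (retroflex), /ʁ/ (uvular).
Gaps, from front to back: postalveolar lacks voiced (/ʒ/); uvular lacks voiceless (/χ/).

/ʒ/, /χ/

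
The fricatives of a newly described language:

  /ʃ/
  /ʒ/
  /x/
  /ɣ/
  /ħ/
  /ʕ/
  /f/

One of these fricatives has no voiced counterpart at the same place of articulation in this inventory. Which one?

Postalveolar: /ʃ/ ~ /ʒ/
Velar: /x/ ~ /ɣ/
Pharyngeal: /ħ/ ~ /ʕ/
Labiodental: only /f/ (voiceless); no voiced partner.
So /f/ is the unpaired segment.

/f/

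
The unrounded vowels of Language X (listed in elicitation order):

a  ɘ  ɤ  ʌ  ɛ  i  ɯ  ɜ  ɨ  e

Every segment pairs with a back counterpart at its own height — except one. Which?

High: /i/ ~ /ɨ/ ~ /ɯ/
High-mid: /e/ ~ /ɘ/ ~ /ɤ/
Low-mid: /ɛ/ ~ /ɜ/ ~ /ʌ/
Low: only /a/ (front); no back partner.
So /a/ is the unpaired segment.

/a/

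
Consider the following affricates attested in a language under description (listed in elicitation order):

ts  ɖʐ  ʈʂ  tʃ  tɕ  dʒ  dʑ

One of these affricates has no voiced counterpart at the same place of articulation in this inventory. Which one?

/ts/

Postalveolar: /tʃ/ ~ /dʒ/
Retroflex: /ʈʂ/ ~ /ɖʐ/
Alveolo-palatal: /tɕ/ ~ /dʑ/
Alveolar: only /ts/ (voiceless); no voiced partner.
So /ts/ is the unpaired segment.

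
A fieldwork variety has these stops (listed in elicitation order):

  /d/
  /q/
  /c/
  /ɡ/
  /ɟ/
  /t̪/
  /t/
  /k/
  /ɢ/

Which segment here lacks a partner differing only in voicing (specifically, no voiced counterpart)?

/t̪/

Alveolar: /t/ ~ /d/
Palatal: /c/ ~ /ɟ/
Velar: /k/ ~ /ɡ/
Uvular: /q/ ~ /ɢ/
Dental: only /t̪/ (voiceless); no voiced partner.
So /t̪/ is the unpaired segment.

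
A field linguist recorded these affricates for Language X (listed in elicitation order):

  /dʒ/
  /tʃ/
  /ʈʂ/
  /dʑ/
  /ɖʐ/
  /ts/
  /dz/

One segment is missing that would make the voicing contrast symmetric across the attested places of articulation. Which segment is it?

alveolar: voiceless /ts/, voiced /dz/.
postalveolar: voiceless /tʃ/, voiced /dʒ/.
retroflex: voiceless /ʈʂ/, voiced /ɖʐ/.
alveolo-palatal: voiceless —, voiced /dʑ/.
The alveolo-palatal row has no voiceless member, so the gap is the voiceless alveolo-palatal affricate /tɕ/.

/tɕ/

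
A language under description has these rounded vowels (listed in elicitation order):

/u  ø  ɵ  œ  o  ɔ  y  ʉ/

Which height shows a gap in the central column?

high: front /y/, central /ʉ/, back /u/.
high-mid: front /ø/, central /ɵ/, back /o/.
low-mid: front /œ/, central —, back /ɔ/.
Every height has a central member except low-mid, where /ɞ/ would be expected.

low-mid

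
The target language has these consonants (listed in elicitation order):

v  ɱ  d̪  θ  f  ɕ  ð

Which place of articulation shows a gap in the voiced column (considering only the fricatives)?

Voiceless: /f/ (labiodental), /θ/ (dental), /ɕ/ (alveolo-palatal).
Voiced: /v/ (labiodental), /ð/ (dental).
Every place of articulation has a voiced member except alveolo-palatal, where /ʑ/ would be expected.

alveolo-palatal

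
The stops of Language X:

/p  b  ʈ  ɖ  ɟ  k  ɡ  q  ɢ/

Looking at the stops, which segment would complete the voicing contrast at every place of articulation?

bilabial: voiceless /p/, voiced /b/.
retroflex: voiceless /ʈ/, voiced /ɖ/.
palatal: voiceless —, voiced /ɟ/.
velar: voiceless /k/, voiced /ɡ/.
uvular: voiceless /q/, voiced /ɢ/.
The palatal row has no voiceless member, so the gap is the voiceless palatal stop /c/.

/c/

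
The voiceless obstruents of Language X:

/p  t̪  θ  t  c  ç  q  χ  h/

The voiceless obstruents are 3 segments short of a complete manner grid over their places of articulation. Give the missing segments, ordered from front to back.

/ɸ/, /s/, /ʔ/

Stop: /p/ (bilabial), /t̪/ (dental), /t/ (alveolar), /c/ (palatal), /q/ (uvular).
Fricative: /θ/ (dental), /ç/ (palatal), /χ/ (uvular), /h/ (glottal).
Gaps, from front to back: bilabial lacks fricative (/ɸ/); alveolar lacks fricative (/s/); glottal lacks stop (/ʔ/).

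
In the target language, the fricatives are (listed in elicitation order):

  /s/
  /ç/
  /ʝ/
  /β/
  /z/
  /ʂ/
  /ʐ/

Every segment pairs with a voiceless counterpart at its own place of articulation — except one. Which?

/β/

Alveolar: /s/ ~ /z/
Retroflex: /ʂ/ ~ /ʐ/
Palatal: /ç/ ~ /ʝ/
Bilabial: only /β/ (voiced); no voiceless partner.
So /β/ is the unpaired segment.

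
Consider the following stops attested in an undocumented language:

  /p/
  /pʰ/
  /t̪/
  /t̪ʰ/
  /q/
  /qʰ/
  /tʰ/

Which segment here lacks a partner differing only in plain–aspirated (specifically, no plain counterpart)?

Bilabial: /p/ ~ /pʰ/
Dental: /t̪/ ~ /t̪ʰ/
Uvular: /q/ ~ /qʰ/
Alveolar: only /tʰ/ (aspirated); no plain partner.
So /tʰ/ is the unpaired segment.

/tʰ/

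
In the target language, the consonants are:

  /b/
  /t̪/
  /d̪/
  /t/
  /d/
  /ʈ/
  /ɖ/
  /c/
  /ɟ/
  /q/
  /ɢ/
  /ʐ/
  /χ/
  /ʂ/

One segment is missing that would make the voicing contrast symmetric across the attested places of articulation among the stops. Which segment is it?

Voiceless: /t̪/ (dental), /t/ (alveolar), /ʈ/ (retroflex), /c/ (palatal), /q/ (uvular).
Voiced: /b/ (bilabial), /d̪/ (dental), /d/ (alveolar), /ɖ/ (retroflex), /ɟ/ (palatal), /ɢ/ (uvular).
The bilabial row has no voiceless member, so the gap is the voiceless bilabial stop /p/.

/p/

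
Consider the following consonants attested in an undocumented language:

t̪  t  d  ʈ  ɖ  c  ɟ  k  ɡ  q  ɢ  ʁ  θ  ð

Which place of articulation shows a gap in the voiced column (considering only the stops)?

Voiceless: /t̪/ (dental), /t/ (alveolar), /ʈ/ (retroflex), /c/ (palatal), /k/ (velar), /q/ (uvular).
Voiced: /d/ (alveolar), /ɖ/ (retroflex), /ɟ/ (palatal), /ɡ/ (velar), /ɢ/ (uvular).
Every place of articulation has a voiced member except dental, where /d̪/ would be expected.

dental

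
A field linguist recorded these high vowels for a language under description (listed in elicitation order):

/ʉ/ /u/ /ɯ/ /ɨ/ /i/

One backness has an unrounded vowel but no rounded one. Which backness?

front

Unrounded: /i/ (front), /ɨ/ (central), /ɯ/ (back).
Rounded: /ʉ/ (central), /u/ (back).
Every backness has a rounded member except front, where /y/ would be expected.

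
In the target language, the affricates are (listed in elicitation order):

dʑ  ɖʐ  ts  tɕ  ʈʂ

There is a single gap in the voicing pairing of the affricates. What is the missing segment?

/dz/

alveolar: voiceless /ts/, voiced —.
retroflex: voiceless /ʈʂ/, voiced /ɖʐ/.
alveolo-palatal: voiceless /tɕ/, voiced /dʑ/.
The alveolar row has no voiced member, so the gap is the voiced alveolar affricate /dz/.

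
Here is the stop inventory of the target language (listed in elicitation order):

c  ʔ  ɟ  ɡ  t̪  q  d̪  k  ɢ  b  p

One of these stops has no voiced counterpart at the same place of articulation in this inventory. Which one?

Bilabial: /p/ ~ /b/
Dental: /t̪/ ~ /d̪/
Palatal: /c/ ~ /ɟ/
Velar: /k/ ~ /ɡ/
Uvular: /q/ ~ /ɢ/
Glottal: only /ʔ/ (voiceless); no voiced partner.
So /ʔ/ is the unpaired segment.

/ʔ/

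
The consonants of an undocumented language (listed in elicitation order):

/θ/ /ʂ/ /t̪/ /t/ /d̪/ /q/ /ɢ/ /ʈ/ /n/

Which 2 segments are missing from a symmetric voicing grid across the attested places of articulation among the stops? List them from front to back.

/d/, /ɖ/

dental: voiceless /t̪/, voiced /d̪/.
alveolar: voiceless /t/, voiced —.
retroflex: voiceless /ʈ/, voiced —.
uvular: voiceless /q/, voiced /ɢ/.
Gaps, from front to back: alveolar lacks voiced (/d/); retroflex lacks voiced (/ɖ/).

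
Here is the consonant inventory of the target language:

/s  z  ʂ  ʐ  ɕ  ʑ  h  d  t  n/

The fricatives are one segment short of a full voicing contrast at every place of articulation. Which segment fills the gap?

/ɦ/

place of articulation  voiceless  voiced  
alveolar          s         z       
retroflex         ʂ         ʐ       
alveolo-palatal   ɕ         ʑ       
glottal           h         —       
The glottal row has no voiced member, so the gap is the voiced glottal fricative /ɦ/.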